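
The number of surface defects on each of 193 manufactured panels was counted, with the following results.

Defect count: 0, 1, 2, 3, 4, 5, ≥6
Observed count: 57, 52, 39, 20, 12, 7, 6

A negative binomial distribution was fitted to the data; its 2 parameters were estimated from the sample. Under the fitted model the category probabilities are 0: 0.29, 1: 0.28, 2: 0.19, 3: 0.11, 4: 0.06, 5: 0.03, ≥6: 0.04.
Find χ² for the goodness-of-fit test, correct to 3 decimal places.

Expected counts E_i = n·p_i: 193×0.29 = 55.97, 193×0.28 = 54.04, 193×0.19 = 36.67, 193×0.11 = 21.23, 193×0.06 = 11.58, 193×0.03 = 5.79, 193×0.04 = 7.72.
χ² = (57−55.97)²/55.97 + (52−54.04)²/54.04 + (39−36.67)²/36.67 + (20−21.23)²/21.23 + (12−11.58)²/11.58 + (7−5.79)²/5.79 + (6−7.72)²/7.72
   = 0.0190 + 0.0770 + 0.1480 + 0.0713 + 0.0152 + 0.2529 + 0.3832
Sum = 0.967

0.967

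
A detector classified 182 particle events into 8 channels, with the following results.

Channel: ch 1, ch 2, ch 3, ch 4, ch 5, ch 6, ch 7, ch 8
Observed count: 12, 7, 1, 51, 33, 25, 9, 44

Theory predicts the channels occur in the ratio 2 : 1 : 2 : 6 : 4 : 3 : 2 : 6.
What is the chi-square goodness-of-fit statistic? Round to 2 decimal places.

Ratio total = 26. Expected counts: 182×2/26 = 14, 182×1/26 = 7, 182×2/26 = 14, 182×6/26 = 42, 182×4/26 = 28, 182×3/26 = 21, 182×2/26 = 14, 182×6/26 = 42.
χ² = (12−14)²/14 + (7−7)²/7 + (1−14)²/14 + (51−42)²/42 + (33−28)²/28 + (25−21)²/21 + (9−14)²/14 + (44−42)²/42
   = 0.286 + 0.000 + 12.071 + 1.929 + 0.893 + 0.762 + 1.786 + 0.095
Sum = 17.82

17.82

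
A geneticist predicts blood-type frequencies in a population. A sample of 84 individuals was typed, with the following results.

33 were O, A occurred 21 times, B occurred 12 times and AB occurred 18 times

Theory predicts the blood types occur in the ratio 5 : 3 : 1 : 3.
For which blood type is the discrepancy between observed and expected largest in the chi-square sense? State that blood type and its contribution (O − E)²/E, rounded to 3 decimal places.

Ratio total = 12. Expected counts: 84×5/12 = 35, 84×3/12 = 21, 84×1/12 = 7, 84×3/12 = 21.
χ² = (33−35)²/35 + (21−21)²/21 + (12−7)²/7 + (18−21)²/21
   = 0.1143 + 0.0000 + 3.5714 + 0.4286
The largest term is for B: 3.571.

B, 3.571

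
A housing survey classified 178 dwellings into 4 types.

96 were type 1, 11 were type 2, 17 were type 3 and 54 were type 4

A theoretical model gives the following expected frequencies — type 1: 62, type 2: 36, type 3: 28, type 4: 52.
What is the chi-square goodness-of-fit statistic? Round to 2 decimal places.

cat         O        E   (O−E)²/E
type 1     96       62     18.645
type 2     11       36     17.361
type 3     17       28      4.321
type 4     54       52      0.077
Sum = 40.40

40.40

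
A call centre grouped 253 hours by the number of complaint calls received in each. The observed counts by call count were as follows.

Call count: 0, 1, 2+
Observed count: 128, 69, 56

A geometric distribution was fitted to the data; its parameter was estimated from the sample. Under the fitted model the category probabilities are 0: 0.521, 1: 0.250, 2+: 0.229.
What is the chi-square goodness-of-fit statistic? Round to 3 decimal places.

0.698

Expected counts E_i = n·p_i: 253×0.521 = 131.813, 253×0.250 = 63.25, 253×0.229 = 57.937.
χ² = (128−131.813)²/131.813 + (69−63.25)²/63.25 + (56−57.937)²/57.937
   = 0.1103 + 0.5227 + 0.0648
Sum = 0.698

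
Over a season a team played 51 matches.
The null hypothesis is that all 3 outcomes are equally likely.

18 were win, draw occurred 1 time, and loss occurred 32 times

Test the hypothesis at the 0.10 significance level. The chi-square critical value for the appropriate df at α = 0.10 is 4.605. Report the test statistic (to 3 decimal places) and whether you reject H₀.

28.353; reject

Under H₀ each category has probability 1/3, so each expected count is 51/3 = 17.
win: (18 − 17)²/17 = 1/17 = 0.0588
draw: (1 − 17)²/17 = 256/17 = 15.0588
loss: (32 − 17)²/17 = 225/17 = 13.2353
Sum = 28.353
df = 2. Since 28.353 > 4.605, we reject H₀.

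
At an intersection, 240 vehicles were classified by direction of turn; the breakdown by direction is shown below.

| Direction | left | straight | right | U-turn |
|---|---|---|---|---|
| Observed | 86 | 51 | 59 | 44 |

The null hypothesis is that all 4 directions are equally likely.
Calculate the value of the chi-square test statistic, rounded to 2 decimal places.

16.90

Expected count for each of the 4 categories: 240/4 = 60.
left: (86 − 60)²/60 = 676/60 = 11.267
straight: (51 − 60)²/60 = 81/60 = 1.350
right: (59 − 60)²/60 = 1/60 = 0.017
U-turn: (44 − 60)²/60 = 256/60 = 4.267
Sum = 16.90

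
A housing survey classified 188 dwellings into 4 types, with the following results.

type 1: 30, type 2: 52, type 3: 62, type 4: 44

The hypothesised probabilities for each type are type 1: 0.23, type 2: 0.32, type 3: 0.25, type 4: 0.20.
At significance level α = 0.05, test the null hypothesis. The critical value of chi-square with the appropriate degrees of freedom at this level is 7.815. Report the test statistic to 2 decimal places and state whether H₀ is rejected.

Expected counts E_i = n·p_i: 188×0.23 = 43.24, 188×0.32 = 60.16, 188×0.25 = 47, 188×0.20 = 37.6.
χ² = (30−43.24)²/43.24 + (52−60.16)²/60.16 + (62−47)²/47 + (44−37.6)²/37.6
   = 4.054 + 1.107 + 4.787 + 1.089
Sum = 11.04
df = 3. Since 11.04 > 7.815, we reject H₀.

11.04; reject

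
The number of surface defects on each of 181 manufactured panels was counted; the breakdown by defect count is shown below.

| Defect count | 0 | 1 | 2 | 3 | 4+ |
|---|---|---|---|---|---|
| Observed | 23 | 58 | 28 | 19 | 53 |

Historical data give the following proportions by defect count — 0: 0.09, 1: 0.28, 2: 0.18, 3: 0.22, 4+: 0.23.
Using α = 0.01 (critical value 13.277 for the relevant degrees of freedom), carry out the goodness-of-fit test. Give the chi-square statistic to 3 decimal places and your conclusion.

18.456; reject

Expected counts E_i = n·p_i: 181×0.09 = 16.29, 181×0.28 = 50.68, 181×0.18 = 32.58, 181×0.22 = 39.82, 181×0.23 = 41.63.
0: (23 − 16.29)²/16.29 = 45.0241/16.29 = 2.7639
1: (58 − 50.68)²/50.68 = 53.5824/50.68 = 1.0573
2: (28 − 32.58)²/32.58 = 20.9764/32.58 = 0.6438
3: (19 − 39.82)²/39.82 = 433.4724/39.82 = 10.8858
4+: (53 − 41.63)²/41.63 = 129.2769/41.63 = 3.1054
Sum = 18.456
df = 4. Since 18.456 > 13.277, we reject H₀.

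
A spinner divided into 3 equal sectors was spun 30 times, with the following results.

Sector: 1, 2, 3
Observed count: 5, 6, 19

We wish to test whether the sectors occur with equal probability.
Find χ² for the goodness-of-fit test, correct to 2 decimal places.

Expected count for each of the 3 categories: 30/3 = 10.
1: (5 − 10)²/10 = 25/10 = 2.500
2: (6 − 10)²/10 = 16/10 = 1.600
3: (19 − 10)²/10 = 81/10 = 8.100
Sum = 12.20

12.20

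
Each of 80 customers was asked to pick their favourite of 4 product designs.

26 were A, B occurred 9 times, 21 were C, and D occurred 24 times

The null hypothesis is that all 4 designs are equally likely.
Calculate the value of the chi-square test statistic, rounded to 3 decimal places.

Expected count for each of the 4 categories: 80/4 = 20.
χ² = (26−20)²/20 + (9−20)²/20 + (21−20)²/20 + (24−20)²/20
   = 1.8000 + 6.0500 + 0.0500 + 0.8000
Sum = 8.700

8.700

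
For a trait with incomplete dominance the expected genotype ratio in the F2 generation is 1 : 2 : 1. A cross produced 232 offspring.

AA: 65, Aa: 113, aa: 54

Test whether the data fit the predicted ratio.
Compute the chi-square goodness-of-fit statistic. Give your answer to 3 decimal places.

1.198

Ratio total = 4. Expected counts: 232×1/4 = 58, 232×2/4 = 116, 232×1/4 = 58.
χ² = (65−58)²/58 + (113−116)²/116 + (54−58)²/58
   = 0.8448 + 0.0776 + 0.2759
Sum = 1.198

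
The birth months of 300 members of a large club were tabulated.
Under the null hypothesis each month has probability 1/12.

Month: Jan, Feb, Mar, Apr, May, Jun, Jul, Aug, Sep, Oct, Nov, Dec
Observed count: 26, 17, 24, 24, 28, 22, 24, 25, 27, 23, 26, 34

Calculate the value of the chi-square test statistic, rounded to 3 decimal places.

Under H₀ each category has probability 1/12, so each expected count is 300/12 = 25.
Jan: (26 − 25)²/25 = 1/25 = 0.0400
Feb: (17 − 25)²/25 = 64/25 = 2.5600
Mar: (24 − 25)²/25 = 1/25 = 0.0400
Apr: (24 − 25)²/25 = 1/25 = 0.0400
May: (28 − 25)²/25 = 9/25 = 0.3600
Jun: (22 − 25)²/25 = 9/25 = 0.3600
Jul: (24 − 25)²/25 = 1/25 = 0.0400
Aug: (25 − 25)²/25 = 0/25 = 0.0000
Sep: (27 − 25)²/25 = 4/25 = 0.1600
Oct: (23 − 25)²/25 = 4/25 = 0.1600
Nov: (26 − 25)²/25 = 1/25 = 0.0400
Dec: (34 − 25)²/25 = 81/25 = 3.2400
Sum = 7.040

7.040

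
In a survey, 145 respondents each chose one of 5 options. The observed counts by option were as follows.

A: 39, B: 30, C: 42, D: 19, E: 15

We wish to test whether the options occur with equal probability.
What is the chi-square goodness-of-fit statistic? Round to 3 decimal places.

Expected count for each of the 5 categories: 145/5 = 29.
cat         O        E   (O−E)²/E
A          39       29     3.4483
B          30       29     0.0345
C          42       29     5.8276
D          19       29     3.4483
E          15       29     6.7586
Sum = 19.517

19.517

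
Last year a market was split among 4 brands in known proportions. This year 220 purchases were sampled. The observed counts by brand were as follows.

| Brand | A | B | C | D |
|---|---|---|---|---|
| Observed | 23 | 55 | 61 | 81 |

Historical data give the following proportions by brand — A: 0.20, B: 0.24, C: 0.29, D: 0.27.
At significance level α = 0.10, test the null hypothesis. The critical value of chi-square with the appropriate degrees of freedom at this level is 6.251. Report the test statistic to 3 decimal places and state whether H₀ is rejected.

18.092; reject

Expected counts E_i = n·p_i: 220×0.20 = 44, 220×0.24 = 52.8, 220×0.29 = 63.8, 220×0.27 = 59.4.
χ² = (23−44)²/44 + (55−52.8)²/52.8 + (61−63.8)²/63.8 + (81−59.4)²/59.4
   = 10.0227 + 0.0917 + 0.1229 + 7.8545
Sum = 18.092
df = 3. Since 18.092 > 6.251, we reject H₀.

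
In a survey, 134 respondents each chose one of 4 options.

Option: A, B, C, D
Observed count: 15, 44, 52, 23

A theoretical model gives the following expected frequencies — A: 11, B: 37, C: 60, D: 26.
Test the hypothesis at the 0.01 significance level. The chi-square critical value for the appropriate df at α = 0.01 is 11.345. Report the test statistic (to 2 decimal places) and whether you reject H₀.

4.19; do not reject

cat         O        E   (O−E)²/E
A          15       11      1.455
B          44       37      1.324
C          52       60      1.067
D          23       26      0.346
Sum = 4.19
df = 3. Since 4.19 < 11.345, we do not reject H₀.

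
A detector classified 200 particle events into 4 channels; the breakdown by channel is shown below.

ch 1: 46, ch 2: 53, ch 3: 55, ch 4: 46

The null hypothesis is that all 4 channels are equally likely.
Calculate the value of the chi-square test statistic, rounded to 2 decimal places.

Expected count for each of the 4 categories: 200/4 = 50.
ch 1: (46 − 50)²/50 = 16/50 = 0.320
ch 2: (53 − 50)²/50 = 9/50 = 0.180
ch 3: (55 − 50)²/50 = 25/50 = 0.500
ch 4: (46 − 50)²/50 = 16/50 = 0.320
Sum = 1.32

1.32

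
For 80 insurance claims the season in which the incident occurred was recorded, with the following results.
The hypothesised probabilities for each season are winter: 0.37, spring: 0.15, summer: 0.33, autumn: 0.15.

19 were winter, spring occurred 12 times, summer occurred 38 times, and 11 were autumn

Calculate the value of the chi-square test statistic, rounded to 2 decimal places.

8.98

Expected counts E_i = n·p_i: 80×0.37 = 29.6, 80×0.15 = 12, 80×0.33 = 26.4, 80×0.15 = 12.
χ² = (19−29.6)²/29.6 + (12−12)²/12 + (38−26.4)²/26.4 + (11−12)²/12
   = 3.796 + 0.000 + 5.097 + 0.083
Sum = 8.98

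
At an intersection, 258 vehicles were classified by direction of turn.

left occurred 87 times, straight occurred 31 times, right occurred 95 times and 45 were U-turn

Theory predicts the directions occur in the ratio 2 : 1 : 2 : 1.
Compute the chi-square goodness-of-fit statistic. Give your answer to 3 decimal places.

Ratio total = 6. Expected counts: 258×2/6 = 86, 258×1/6 = 43, 258×2/6 = 86, 258×1/6 = 43.
cat           O        E   (O−E)²/E
left         87       86     0.0116
straight     31       43     3.3488
right        95       86     0.9419
U-turn       45       43     0.0930
Sum = 4.395

4.395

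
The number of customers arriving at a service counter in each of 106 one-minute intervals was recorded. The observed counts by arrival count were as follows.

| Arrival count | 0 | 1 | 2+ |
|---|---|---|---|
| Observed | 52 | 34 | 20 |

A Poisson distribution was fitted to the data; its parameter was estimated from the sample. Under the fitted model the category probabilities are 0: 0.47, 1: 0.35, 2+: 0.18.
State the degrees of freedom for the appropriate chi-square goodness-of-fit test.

1

There are k = 3 categories and 1 parameter estimated from the data, so df = 3 − 1 − 1 = 1.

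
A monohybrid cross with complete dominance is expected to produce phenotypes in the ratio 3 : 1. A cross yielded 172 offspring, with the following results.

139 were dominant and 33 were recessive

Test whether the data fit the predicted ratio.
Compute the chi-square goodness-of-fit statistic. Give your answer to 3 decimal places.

3.101

Ratio total = 4. Expected counts: 172×3/4 = 129, 172×1/4 = 43.
cat            O        E   (O−E)²/E
dominant     139      129     0.7752
recessive     33       43     2.3256
Sum = 3.101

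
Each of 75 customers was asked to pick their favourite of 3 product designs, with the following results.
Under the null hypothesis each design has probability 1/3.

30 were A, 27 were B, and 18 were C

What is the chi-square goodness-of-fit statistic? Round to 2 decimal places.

3.12

Expected count for each of the 3 categories: 75/3 = 25.
cat         O        E   (O−E)²/E
A          30       25      1.000
B          27       25      0.160
C          18       25      1.960
Sum = 3.12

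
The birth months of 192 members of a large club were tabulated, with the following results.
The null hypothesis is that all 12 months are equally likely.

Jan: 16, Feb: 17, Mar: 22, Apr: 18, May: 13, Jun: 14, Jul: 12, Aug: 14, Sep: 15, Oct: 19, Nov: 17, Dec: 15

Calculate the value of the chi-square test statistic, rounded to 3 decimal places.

Expected count for each of the 12 categories: 192/12 = 16.
χ² = (16−16)²/16 + (17−16)²/16 + (22−16)²/16 + (18−16)²/16 + (13−16)²/16 + (14−16)²/16 + (12−16)²/16 + (14−16)²/16 + (15−16)²/16 + (19−16)²/16 + (17−16)²/16 + (15−16)²/16
   = 0.0000 + 0.0625 + 2.2500 + 0.2500 + 0.5625 + 0.2500 + 1.0000 + 0.2500 + 0.0625 + 0.5625 + 0.0625 + 0.0625
Sum = 5.375

5.375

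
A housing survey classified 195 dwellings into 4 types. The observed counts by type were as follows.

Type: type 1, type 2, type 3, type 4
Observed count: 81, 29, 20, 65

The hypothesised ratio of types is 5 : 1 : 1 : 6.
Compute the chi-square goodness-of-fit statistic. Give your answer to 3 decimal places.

Ratio total = 13. Expected counts: 195×5/13 = 75, 195×1/13 = 15, 195×1/13 = 15, 195×6/13 = 90.
type 1: (81 − 75)²/75 = 36/75 = 0.4800
type 2: (29 − 15)²/15 = 196/15 = 13.0667
type 3: (20 − 15)²/15 = 25/15 = 1.6667
type 4: (65 − 90)²/90 = 625/90 = 6.9444
Sum = 22.158

22.158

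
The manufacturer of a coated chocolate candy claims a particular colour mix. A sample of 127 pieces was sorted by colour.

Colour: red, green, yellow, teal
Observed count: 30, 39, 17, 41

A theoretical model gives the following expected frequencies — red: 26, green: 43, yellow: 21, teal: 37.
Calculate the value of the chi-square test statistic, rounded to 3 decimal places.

2.182

cat         O        E   (O−E)²/E
red        30       26     0.6154
green      39       43     0.3721
yellow     17       21     0.7619
teal       41       37     0.4324
Sum = 2.182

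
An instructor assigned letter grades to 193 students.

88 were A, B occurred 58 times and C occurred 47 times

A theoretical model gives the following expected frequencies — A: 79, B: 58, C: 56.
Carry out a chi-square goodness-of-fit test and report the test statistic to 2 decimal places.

χ² = (88−79)²/79 + (58−58)²/58 + (47−56)²/56
   = 1.025 + 0.000 + 1.446
Sum = 2.47

2.47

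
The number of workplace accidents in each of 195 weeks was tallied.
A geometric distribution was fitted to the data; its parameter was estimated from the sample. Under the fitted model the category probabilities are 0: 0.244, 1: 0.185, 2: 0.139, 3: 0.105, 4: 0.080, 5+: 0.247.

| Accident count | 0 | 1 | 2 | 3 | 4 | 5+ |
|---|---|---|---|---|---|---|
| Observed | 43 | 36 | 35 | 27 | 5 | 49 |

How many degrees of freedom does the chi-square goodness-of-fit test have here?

4

There are k = 6 categories and 1 parameter estimated from the data, so df = 6 − 1 − 1 = 4.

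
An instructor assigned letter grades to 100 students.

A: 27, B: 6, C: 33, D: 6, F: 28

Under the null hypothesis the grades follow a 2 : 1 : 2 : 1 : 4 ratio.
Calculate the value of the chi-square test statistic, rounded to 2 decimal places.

Ratio total = 10. Expected counts: 100×2/10 = 20, 100×1/10 = 10, 100×2/10 = 20, 100×1/10 = 10, 100×4/10 = 40.
A: (27 − 20)²/20 = 49/20 = 2.450
B: (6 − 10)²/10 = 16/10 = 1.600
C: (33 − 20)²/20 = 169/20 = 8.450
D: (6 − 10)²/10 = 16/10 = 1.600
F: (28 − 40)²/40 = 144/40 = 3.600
Sum = 17.70

17.70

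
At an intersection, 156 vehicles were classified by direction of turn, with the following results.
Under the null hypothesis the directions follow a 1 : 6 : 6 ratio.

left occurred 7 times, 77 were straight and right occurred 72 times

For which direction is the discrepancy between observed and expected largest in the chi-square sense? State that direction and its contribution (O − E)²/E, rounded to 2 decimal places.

Ratio total = 13. Expected counts: 156×1/13 = 12, 156×6/13 = 72, 156×6/13 = 72.
left: (7 − 12)²/12 = 25/12 = 2.083
straight: (77 − 72)²/72 = 25/72 = 0.347
right: (72 − 72)²/72 = 0/72 = 0.000
The largest term is for left: 2.08.

left, 2.08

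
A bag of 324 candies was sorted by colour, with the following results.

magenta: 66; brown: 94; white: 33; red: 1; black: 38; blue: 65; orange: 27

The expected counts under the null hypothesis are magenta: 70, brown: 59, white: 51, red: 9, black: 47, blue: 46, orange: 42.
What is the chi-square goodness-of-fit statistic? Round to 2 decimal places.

49.38

cat          O        E   (O−E)²/E
magenta     66       70      0.229
brown       94       59     20.763
white       33       51      6.353
red          1        9      7.111
black       38       47      1.723
blue        65       46      7.848
orange      27       42      5.357
Sum = 49.38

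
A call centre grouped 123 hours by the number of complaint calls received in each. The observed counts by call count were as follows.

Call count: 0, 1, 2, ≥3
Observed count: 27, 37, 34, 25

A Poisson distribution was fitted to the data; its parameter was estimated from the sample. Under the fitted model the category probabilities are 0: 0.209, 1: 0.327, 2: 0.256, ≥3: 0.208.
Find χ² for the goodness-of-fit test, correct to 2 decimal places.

0.54

Expected counts E_i = n·p_i: 123×0.209 = 25.707, 123×0.327 = 40.221, 123×0.256 = 31.488, 123×0.208 = 25.584.
0: (27 − 25.707)²/25.707 = 1.671849/25.707 = 0.065
1: (37 − 40.221)²/40.221 = 10.374841/40.221 = 0.258
2: (34 − 31.488)²/31.488 = 6.310144/31.488 = 0.200
≥3: (25 − 25.584)²/25.584 = 0.341056/25.584 = 0.013
Sum = 0.54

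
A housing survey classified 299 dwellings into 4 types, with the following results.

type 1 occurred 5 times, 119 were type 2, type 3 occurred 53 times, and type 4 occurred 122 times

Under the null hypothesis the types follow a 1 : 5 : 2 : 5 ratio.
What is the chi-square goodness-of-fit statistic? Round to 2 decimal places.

15.72

Ratio total = 13. Expected counts: 299×1/13 = 23, 299×5/13 = 115, 299×2/13 = 46, 299×5/13 = 115.
cat         O        E   (O−E)²/E
type 1      5       23     14.087
type 2    119      115      0.139
type 3     53       46      1.065
type 4    122      115      0.426
Sum = 15.72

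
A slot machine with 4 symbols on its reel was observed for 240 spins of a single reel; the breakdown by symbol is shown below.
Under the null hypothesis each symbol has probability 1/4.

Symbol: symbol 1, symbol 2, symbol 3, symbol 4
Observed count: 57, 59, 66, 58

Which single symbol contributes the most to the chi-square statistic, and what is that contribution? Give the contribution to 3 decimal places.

Expected count for each of the 4 categories: 240/4 = 60.
symbol 1: (57 − 60)²/60 = 9/60 = 0.1500
symbol 2: (59 − 60)²/60 = 1/60 = 0.0167
symbol 3: (66 − 60)²/60 = 36/60 = 0.6000
symbol 4: (58 − 60)²/60 = 4/60 = 0.0667
The largest term is for symbol 3: 0.600.

symbol 3, 0.600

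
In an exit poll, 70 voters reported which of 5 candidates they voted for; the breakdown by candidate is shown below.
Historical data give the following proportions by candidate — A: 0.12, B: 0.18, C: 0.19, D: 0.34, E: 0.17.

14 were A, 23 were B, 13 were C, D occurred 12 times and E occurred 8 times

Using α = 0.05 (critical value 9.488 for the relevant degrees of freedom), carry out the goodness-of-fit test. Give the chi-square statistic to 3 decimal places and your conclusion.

Expected counts E_i = n·p_i: 70×0.12 = 8.4, 70×0.18 = 12.6, 70×0.19 = 13.3, 70×0.34 = 23.8, 70×0.17 = 11.9.
χ² = (14−8.4)²/8.4 + (23−12.6)²/12.6 + (13−13.3)²/13.3 + (12−23.8)²/23.8 + (8−11.9)²/11.9
   = 3.7333 + 8.5841 + 0.0068 + 5.8504 + 1.2782
Sum = 19.453
df = 4. Since 19.453 > 9.488, we reject H₀.

19.453; reject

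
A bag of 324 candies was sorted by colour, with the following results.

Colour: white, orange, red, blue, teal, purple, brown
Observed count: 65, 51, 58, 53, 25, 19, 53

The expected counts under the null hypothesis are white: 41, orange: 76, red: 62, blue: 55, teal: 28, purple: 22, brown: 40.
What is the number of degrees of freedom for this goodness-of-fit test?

6

There are k = 7 categories and no parameters were estimated from the data, so df = 7 − 1 = 6.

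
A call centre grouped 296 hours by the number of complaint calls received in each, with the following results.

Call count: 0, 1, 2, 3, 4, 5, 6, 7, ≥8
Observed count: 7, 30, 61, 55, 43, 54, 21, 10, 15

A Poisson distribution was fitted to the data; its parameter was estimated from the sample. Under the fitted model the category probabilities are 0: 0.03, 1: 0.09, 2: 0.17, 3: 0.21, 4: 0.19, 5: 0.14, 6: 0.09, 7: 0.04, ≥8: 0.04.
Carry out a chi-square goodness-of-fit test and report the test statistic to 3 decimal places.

13.160

Expected counts E_i = n·p_i: 296×0.03 = 8.88, 296×0.09 = 26.64, 296×0.17 = 50.32, 296×0.21 = 62.16, 296×0.19 = 56.24, 296×0.14 = 41.44, 296×0.09 = 26.64, 296×0.04 = 11.84, 296×0.04 = 11.84.
0: (7 − 8.88)²/8.88 = 3.5344/8.88 = 0.3980
1: (30 − 26.64)²/26.64 = 11.2896/26.64 = 0.4238
2: (61 − 50.32)²/50.32 = 114.0624/50.32 = 2.2667
3: (55 − 62.16)²/62.16 = 51.2656/62.16 = 0.8247
4: (43 − 56.24)²/56.24 = 175.2976/56.24 = 3.1170
5: (54 − 41.44)²/41.44 = 157.7536/41.44 = 3.8068
6: (21 − 26.64)²/26.64 = 31.8096/26.64 = 1.1941
7: (10 − 11.84)²/11.84 = 3.3856/11.84 = 0.2859
≥8: (15 − 11.84)²/11.84 = 9.9856/11.84 = 0.8434
Sum = 13.160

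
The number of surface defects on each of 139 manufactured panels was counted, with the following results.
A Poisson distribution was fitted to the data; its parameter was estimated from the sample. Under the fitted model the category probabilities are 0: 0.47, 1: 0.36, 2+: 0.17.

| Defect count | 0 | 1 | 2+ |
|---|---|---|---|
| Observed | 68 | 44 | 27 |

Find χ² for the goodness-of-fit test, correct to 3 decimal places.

Expected counts E_i = n·p_i: 139×0.47 = 65.33, 139×0.36 = 50.04, 139×0.17 = 23.63.
cat         O        E   (O−E)²/E
0          68    65.33     0.1091
1          44    50.04     0.7290
2+         27    23.63     0.4806
Sum = 1.319

1.319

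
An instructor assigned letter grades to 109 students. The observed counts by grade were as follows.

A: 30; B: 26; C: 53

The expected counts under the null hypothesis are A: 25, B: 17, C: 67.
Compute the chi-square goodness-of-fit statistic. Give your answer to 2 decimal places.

A: (30 − 25)²/25 = 25/25 = 1.000
B: (26 − 17)²/17 = 81/17 = 4.765
C: (53 − 67)²/67 = 196/67 = 2.925
Sum = 8.69

8.69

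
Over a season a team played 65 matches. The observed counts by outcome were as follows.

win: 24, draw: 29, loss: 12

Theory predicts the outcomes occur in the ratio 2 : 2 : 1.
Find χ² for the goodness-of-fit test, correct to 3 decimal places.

Ratio total = 5. Expected counts: 65×2/5 = 26, 65×2/5 = 26, 65×1/5 = 13.
win: (24 − 26)²/26 = 4/26 = 0.1538
draw: (29 − 26)²/26 = 9/26 = 0.3462
loss: (12 − 13)²/13 = 1/13 = 0.0769
Sum = 0.577

0.577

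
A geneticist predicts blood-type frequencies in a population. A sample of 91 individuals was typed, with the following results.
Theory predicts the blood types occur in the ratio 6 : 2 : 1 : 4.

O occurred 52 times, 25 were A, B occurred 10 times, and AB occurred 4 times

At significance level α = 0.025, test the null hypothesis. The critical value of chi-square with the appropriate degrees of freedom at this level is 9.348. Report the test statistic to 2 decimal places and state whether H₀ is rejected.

Ratio total = 13. Expected counts: 91×6/13 = 42, 91×2/13 = 14, 91×1/13 = 7, 91×4/13 = 28.
χ² = (52−42)²/42 + (25−14)²/14 + (10−7)²/7 + (4−28)²/28
   = 2.381 + 8.643 + 1.286 + 20.571
Sum = 32.88
df = 3. Since 32.88 > 9.348, we reject H₀.

32.88; reject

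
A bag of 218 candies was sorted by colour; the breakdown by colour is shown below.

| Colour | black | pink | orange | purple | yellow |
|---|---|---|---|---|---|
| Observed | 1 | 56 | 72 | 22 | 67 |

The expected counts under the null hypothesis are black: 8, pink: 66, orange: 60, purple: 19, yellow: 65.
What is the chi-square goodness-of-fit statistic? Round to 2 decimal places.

10.58

black: (1 − 8)²/8 = 49/8 = 6.125
pink: (56 − 66)²/66 = 100/66 = 1.515
orange: (72 − 60)²/60 = 144/60 = 2.400
purple: (22 − 19)²/19 = 9/19 = 0.474
yellow: (67 − 65)²/65 = 4/65 = 0.062
Sum = 10.58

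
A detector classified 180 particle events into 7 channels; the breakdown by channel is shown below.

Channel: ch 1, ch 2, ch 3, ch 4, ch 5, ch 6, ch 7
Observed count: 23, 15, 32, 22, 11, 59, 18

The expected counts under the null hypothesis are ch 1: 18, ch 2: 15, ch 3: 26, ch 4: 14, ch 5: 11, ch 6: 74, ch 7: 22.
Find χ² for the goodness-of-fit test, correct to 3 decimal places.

11.113

cat         O        E   (O−E)²/E
ch 1       23       18     1.3889
ch 2       15       15     0.0000
ch 3       32       26     1.3846
ch 4       22       14     4.5714
ch 5       11       11     0.0000
ch 6       59       74     3.0405
ch 7       18       22     0.7273
Sum = 11.113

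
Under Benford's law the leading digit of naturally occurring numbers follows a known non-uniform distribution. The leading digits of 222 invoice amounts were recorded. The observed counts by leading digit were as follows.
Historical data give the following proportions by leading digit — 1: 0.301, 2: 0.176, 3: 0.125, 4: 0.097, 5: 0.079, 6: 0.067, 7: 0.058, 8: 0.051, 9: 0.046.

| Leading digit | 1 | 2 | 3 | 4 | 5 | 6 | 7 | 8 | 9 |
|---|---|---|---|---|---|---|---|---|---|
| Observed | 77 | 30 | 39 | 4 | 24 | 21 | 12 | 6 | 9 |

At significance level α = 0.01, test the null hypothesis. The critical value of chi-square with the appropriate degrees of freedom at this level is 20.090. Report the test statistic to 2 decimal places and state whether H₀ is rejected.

Expected counts E_i = n·p_i: 222×0.301 = 66.822, 222×0.176 = 39.072, 222×0.125 = 27.75, 222×0.097 = 21.534, 222×0.079 = 17.538, 222×0.067 = 14.874, 222×0.058 = 12.876, 222×0.051 = 11.322, 222×0.046 = 10.212.
1: (77 − 66.822)²/66.822 = 103.591684/66.822 = 1.550
2: (30 − 39.072)²/39.072 = 82.301184/39.072 = 2.106
3: (39 − 27.75)²/27.75 = 126.5625/27.75 = 4.561
4: (4 − 21.534)²/21.534 = 307.441156/21.534 = 14.277
5: (24 − 17.538)²/17.538 = 41.757444/17.538 = 2.381
6: (21 − 14.874)²/14.874 = 37.527876/14.874 = 2.523
7: (12 − 12.876)²/12.876 = 0.767376/12.876 = 0.060
8: (6 − 11.322)²/11.322 = 28.323684/11.322 = 2.502
9: (9 − 10.212)²/10.212 = 1.468944/10.212 = 0.144
Sum = 30.10
df = 8. Since 30.10 > 20.090, we reject H₀.

30.10; reject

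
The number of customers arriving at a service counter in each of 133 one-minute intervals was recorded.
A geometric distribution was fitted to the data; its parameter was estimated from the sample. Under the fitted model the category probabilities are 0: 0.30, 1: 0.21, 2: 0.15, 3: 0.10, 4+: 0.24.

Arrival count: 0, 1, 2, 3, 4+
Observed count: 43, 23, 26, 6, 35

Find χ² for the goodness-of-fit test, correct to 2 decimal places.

Expected counts E_i = n·p_i: 133×0.30 = 39.9, 133×0.21 = 27.93, 133×0.15 = 19.95, 133×0.10 = 13.3, 133×0.24 = 31.92.
0: (43 − 39.9)²/39.9 = 9.61/39.9 = 0.241
1: (23 − 27.93)²/27.93 = 24.3049/27.93 = 0.870
2: (26 − 19.95)²/19.95 = 36.6025/19.95 = 1.835
3: (6 − 13.3)²/13.3 = 53.29/13.3 = 4.007
4+: (35 − 31.92)²/31.92 = 9.4864/31.92 = 0.297
Sum = 7.25

7.25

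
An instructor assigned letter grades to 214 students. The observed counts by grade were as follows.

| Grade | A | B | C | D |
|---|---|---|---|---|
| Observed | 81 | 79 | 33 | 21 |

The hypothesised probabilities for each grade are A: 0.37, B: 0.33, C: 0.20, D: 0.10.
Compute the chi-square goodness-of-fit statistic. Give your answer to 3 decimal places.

Expected counts E_i = n·p_i: 214×0.37 = 79.18, 214×0.33 = 70.62, 214×0.20 = 42.8, 214×0.10 = 21.4.
cat         O        E   (O−E)²/E
A          81    79.18     0.0418
B          79    70.62     0.9944
C          33     42.8     2.2439
D          21     21.4     0.0075
Sum = 3.288

3.288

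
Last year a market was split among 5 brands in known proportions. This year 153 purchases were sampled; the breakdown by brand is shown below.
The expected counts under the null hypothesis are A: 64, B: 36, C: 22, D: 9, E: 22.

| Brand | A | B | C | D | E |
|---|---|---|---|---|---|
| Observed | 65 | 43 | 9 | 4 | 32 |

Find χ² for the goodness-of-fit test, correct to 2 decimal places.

A: (65 − 64)²/64 = 1/64 = 0.016
B: (43 − 36)²/36 = 49/36 = 1.361
C: (9 − 22)²/22 = 169/22 = 7.682
D: (4 − 9)²/9 = 25/9 = 2.778
E: (32 − 22)²/22 = 100/22 = 4.545
Sum = 16.38

16.38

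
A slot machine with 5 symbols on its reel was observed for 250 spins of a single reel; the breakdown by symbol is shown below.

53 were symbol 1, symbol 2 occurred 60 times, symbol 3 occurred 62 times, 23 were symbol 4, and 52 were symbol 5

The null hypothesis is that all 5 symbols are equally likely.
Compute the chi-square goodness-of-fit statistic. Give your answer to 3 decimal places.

19.720

Under H₀ each category has probability 1/5, so each expected count is 250/5 = 50.
symbol 1: (53 − 50)²/50 = 9/50 = 0.1800
symbol 2: (60 − 50)²/50 = 100/50 = 2.0000
symbol 3: (62 − 50)²/50 = 144/50 = 2.8800
symbol 4: (23 − 50)²/50 = 729/50 = 14.5800
symbol 5: (52 − 50)²/50 = 4/50 = 0.0800
Sum = 19.720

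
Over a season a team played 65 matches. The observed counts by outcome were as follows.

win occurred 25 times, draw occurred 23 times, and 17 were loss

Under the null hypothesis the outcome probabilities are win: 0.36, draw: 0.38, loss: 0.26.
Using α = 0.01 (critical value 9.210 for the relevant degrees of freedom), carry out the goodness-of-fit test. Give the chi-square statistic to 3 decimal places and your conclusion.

Expected counts E_i = n·p_i: 65×0.36 = 23.4, 65×0.38 = 24.7, 65×0.26 = 16.9.
cat         O        E   (O−E)²/E
win        25     23.4     0.1094
draw       23     24.7     0.1170
loss       17     16.9     0.0006
Sum = 0.227
df = 2. Since 0.227 < 9.210, we do not reject H₀.

0.227; do not reject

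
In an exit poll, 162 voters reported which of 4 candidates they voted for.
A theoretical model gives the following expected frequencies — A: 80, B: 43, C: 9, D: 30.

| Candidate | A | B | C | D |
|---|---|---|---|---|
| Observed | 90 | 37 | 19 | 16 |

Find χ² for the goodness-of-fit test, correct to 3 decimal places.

19.732

cat         O        E   (O−E)²/E
A          90       80     1.2500
B          37       43     0.8372
C          19        9    11.1111
D          16       30     6.5333
Sum = 19.732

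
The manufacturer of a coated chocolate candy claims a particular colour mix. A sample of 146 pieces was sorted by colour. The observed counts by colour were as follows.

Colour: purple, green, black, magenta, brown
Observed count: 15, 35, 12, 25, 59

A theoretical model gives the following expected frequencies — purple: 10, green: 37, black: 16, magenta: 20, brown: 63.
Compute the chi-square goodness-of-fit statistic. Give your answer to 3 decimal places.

χ² = (15−10)²/10 + (35−37)²/37 + (12−16)²/16 + (25−20)²/20 + (59−63)²/63
   = 2.5000 + 0.1081 + 1.0000 + 1.2500 + 0.2540
Sum = 5.112

5.112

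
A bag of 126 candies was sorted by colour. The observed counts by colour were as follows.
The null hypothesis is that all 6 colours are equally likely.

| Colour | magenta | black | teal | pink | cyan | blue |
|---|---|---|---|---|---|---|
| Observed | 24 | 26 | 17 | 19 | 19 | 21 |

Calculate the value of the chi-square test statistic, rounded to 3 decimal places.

2.762

Under H₀ each category has probability 1/6, so each expected count is 126/6 = 21.
magenta: (24 − 21)²/21 = 9/21 = 0.4286
black: (26 − 21)²/21 = 25/21 = 1.1905
teal: (17 − 21)²/21 = 16/21 = 0.7619
pink: (19 − 21)²/21 = 4/21 = 0.1905
cyan: (19 − 21)²/21 = 4/21 = 0.1905
blue: (21 − 21)²/21 = 0/21 = 0.0000
Sum = 2.762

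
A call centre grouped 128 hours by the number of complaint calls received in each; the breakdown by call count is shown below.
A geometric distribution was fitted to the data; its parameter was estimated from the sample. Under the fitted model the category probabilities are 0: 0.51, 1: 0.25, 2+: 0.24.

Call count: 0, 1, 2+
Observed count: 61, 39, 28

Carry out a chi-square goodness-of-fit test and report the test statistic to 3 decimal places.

2.053

Expected counts E_i = n·p_i: 128×0.51 = 65.28, 128×0.25 = 32, 128×0.24 = 30.72.
0: (61 − 65.28)²/65.28 = 18.3184/65.28 = 0.2806
1: (39 − 32)²/32 = 49/32 = 1.5313
2+: (28 − 30.72)²/30.72 = 7.3984/30.72 = 0.2408
Sum = 2.053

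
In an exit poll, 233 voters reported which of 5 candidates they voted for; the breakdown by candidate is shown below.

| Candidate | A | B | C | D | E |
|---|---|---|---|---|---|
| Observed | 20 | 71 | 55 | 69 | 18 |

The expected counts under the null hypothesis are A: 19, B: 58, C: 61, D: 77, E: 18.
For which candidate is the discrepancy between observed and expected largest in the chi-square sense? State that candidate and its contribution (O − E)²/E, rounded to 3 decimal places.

χ² = (20−19)²/19 + (71−58)²/58 + (55−61)²/61 + (69−77)²/77 + (18−18)²/18
   = 0.0526 + 2.9138 + 0.5902 + 0.8312 + 0.0000
The largest term is for B: 2.914.

B, 2.914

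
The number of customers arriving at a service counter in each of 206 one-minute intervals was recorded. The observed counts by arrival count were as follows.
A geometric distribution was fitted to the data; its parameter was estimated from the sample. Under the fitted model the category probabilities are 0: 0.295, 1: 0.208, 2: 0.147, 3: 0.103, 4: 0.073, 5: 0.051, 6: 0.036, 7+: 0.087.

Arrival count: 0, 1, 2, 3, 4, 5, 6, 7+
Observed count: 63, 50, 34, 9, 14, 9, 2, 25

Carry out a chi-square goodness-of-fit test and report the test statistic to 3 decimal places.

15.806

Expected counts E_i = n·p_i: 206×0.295 = 60.77, 206×0.208 = 42.848, 206×0.147 = 30.282, 206×0.103 = 21.218, 206×0.073 = 15.038, 206×0.051 = 10.506, 206×0.036 = 7.416, 206×0.087 = 17.922.
χ² = (63−60.77)²/60.77 + (50−42.848)²/42.848 + (34−30.282)²/30.282 + (9−21.218)²/21.218 + (14−15.038)²/15.038 + (9−10.506)²/10.506 + (2−7.416)²/7.416 + (25−17.922)²/17.922
   = 0.0818 + 1.1938 + 0.4565 + 7.0355 + 0.0716 + 0.2159 + 3.9554 + 2.7953
Sum = 15.806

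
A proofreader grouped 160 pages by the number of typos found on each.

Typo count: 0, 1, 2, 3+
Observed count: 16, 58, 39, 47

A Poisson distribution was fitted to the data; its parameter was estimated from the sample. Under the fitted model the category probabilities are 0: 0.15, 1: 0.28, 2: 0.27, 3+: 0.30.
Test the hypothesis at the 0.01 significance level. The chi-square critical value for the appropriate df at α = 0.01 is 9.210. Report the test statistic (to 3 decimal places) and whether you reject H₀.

6.985; do not reject

Expected counts E_i = n·p_i: 160×0.15 = 24, 160×0.28 = 44.8, 160×0.27 = 43.2, 160×0.30 = 48.
cat         O        E   (O−E)²/E
0          16       24     2.6667
1          58     44.8     3.8893
2          39     43.2     0.4083
3+         47       48     0.0208
Sum = 6.985
df = 2. Since 6.985 < 9.210, we do not reject H₀.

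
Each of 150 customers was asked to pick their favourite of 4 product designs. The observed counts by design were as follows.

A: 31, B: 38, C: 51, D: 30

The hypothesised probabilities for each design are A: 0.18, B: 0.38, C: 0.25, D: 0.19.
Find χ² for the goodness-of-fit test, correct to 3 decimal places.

Expected counts E_i = n·p_i: 150×0.18 = 27, 150×0.38 = 57, 150×0.25 = 37.5, 150×0.19 = 28.5.
A: (31 − 27)²/27 = 16/27 = 0.5926
B: (38 − 57)²/57 = 361/57 = 6.3333
C: (51 − 37.5)²/37.5 = 182.25/37.5 = 4.8600
D: (30 − 28.5)²/28.5 = 2.25/28.5 = 0.0789
Sum = 11.865

11.865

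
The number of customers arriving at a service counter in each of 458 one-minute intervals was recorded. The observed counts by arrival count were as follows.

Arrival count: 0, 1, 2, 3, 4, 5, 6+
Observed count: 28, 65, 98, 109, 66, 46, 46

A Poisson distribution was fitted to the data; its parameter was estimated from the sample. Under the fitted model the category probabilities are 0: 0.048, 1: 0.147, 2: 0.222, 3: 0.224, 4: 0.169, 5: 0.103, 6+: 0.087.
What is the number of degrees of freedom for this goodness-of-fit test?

5

There are k = 7 categories and 1 parameter estimated from the data, so df = 7 − 1 − 1 = 5.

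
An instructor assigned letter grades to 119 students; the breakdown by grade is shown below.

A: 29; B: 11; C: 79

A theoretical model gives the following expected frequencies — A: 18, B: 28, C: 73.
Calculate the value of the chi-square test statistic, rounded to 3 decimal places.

χ² = (29−18)²/18 + (11−28)²/28 + (79−73)²/73
   = 6.7222 + 10.3214 + 0.4932
Sum = 17.537

17.537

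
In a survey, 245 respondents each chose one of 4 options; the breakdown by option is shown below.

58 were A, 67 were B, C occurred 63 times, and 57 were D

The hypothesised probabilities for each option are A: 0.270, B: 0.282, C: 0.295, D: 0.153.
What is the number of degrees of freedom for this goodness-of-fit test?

There are k = 4 categories and no parameters were estimated from the data, so df = 4 − 1 = 3.

3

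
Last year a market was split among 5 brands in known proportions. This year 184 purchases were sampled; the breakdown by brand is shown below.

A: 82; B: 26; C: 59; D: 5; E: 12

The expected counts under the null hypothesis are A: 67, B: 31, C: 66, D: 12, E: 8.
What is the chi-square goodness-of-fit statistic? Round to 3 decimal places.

10.990

cat         O        E   (O−E)²/E
A          82       67     3.3582
B          26       31     0.8065
C          59       66     0.7424
D           5       12     4.0833
E          12        8     2.0000
Sum = 10.990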